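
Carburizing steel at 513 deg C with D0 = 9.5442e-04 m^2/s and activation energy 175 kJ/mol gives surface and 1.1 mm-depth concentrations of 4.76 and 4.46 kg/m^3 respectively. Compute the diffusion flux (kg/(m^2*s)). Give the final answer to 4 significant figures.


Step 1: D = D0 * exp(-Qd/(R*T))
T = 513 + 273.15 = 786.15 K
D = 9.5442e-04 * exp(-175e3 / (8.314 * 786.15)) = 2.24744e-15 m^2/s
Step 2: J = D * (C1 - C2) / dx
J = 2.24744e-15 * (4.76 - 4.46) / 1.1e-03
J = 6.129e-13 kg/(m^2*s)


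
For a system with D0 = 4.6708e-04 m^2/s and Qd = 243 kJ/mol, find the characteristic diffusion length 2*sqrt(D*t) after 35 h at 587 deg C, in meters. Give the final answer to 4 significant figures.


Step 1: D = D0 * exp(-Qd/(R*T))
T = 860.15 K
D = 4.6708e-04 * exp(-243e3 / (8.314 * 860.15)) = 8.16788e-19 m^2/s
Step 2: L = 2*sqrt(D*t)
t = 35 h = 126000 s
L = 2*sqrt(8.16788e-19 * 126000) = 6.416e-07 m


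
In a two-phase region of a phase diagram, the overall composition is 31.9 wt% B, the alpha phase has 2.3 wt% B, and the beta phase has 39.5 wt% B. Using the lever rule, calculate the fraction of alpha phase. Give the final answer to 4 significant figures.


f_alpha = (C_beta - C0) / (C_beta - C_alpha)
f_alpha = (39.5 - 31.9) / (39.5 - 2.3)
f_alpha = 0.2043


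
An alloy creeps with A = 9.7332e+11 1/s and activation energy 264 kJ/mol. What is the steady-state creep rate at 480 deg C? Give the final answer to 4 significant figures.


rate = A * exp(-Q / (R*T))
T = 480 + 273.15 = 753.15 K
rate = 9.7332e+11 * exp(-264e3 / (8.314 * 753.15))
rate = 4.763e-07 1/s


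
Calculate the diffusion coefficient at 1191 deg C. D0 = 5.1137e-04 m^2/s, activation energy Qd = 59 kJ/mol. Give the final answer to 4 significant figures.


D = D0 * exp(-Qd / (R*T))
T = 1464.15 K
D = 5.1137e-04 * exp(-59e3 / (8.314 * 1464.15))
D = 4.016e-06 m^2/s


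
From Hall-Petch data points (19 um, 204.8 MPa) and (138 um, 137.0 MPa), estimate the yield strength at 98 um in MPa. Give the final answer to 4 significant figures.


sigma_y = sigma0 + k / sqrt(d)
1/sqrt(d1) = 1/sqrt(1.9e-05) = 229.416;  1/sqrt(d2) = 85.1257
k = (sigma1 - sigma2) / (1/sqrt(d1) - 1/sqrt(d2)) = (204.8 - 137.0) / (229.416 - 85.1257) = 0.469887 MPa*m^0.5
sigma0 = sigma1 - k/sqrt(d1) = 204.8 - 0.469887*229.416 = 97.0006 MPa
sigma_y(d3) = 97.0006 + 0.469887 / sqrt(9.8e-05) = 144.5 MPa


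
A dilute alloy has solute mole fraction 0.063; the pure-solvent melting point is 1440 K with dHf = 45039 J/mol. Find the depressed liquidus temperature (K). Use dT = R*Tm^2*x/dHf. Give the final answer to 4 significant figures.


dT = R*Tm^2*x / dHf
dT = 8.314 * 1440^2 * 0.063 / 45039
dT = 24.115 K
T_new = 1440 - 24.115 = 1416 K


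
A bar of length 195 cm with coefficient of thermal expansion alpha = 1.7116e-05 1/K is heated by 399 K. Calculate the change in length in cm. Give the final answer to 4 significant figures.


dL = L0 * alpha * dT
dL = 195 * 1.7116e-05 * 399
dL = 1.332 cm


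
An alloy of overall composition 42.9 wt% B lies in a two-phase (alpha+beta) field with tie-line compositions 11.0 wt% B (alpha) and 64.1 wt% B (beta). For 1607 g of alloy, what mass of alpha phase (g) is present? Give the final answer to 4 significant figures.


f_alpha = (C_beta - C0) / (C_beta - C_alpha)
f_alpha = (64.1 - 42.9) / (64.1 - 11.0) = 0.399247
m_alpha = f_alpha * m_total = 0.399247 * 1607 = 641.6 g


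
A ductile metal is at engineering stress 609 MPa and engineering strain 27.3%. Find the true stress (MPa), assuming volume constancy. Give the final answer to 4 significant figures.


sigma_true = sigma_eng * (1 + epsilon_eng)
sigma_true = 609 * (1 + 0.273)
sigma_true = 775.3 MPa


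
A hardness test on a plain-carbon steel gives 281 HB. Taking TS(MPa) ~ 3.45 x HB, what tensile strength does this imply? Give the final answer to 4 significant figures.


TS (MPa) = 3.45 * HB
TS = 3.45 * 281
TS = 969.5 MPa


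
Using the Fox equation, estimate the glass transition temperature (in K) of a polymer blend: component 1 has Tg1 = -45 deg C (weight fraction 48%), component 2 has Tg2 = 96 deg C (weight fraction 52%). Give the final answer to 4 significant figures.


1/Tg = w1/Tg1 + w2/Tg2 (in Kelvin)
Tg1 = 228.15 K, Tg2 = 369.15 K
1/Tg = 0.48/228.15 + 0.52/369.15
Tg = 284.7 K


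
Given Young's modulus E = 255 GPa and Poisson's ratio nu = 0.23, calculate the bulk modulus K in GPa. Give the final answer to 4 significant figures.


K = E / (3*(1-2*nu))
K = 255 / (3*(1-2*0.23))
K = 157.4 GPa


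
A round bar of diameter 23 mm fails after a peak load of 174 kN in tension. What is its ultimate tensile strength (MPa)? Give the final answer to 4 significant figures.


A0 = pi*(d/2)^2 = pi*(23/2)^2 = 415.476 mm^2
UTS = F_max / A0 = 174*1000 / 415.476
UTS = 418.8 MPa


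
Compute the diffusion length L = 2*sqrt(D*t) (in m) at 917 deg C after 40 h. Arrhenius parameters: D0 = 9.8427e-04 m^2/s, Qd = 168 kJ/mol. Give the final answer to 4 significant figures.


Step 1: D = D0 * exp(-Qd/(R*T))
T = 1190.15 K
D = 9.8427e-04 * exp(-168e3 / (8.314 * 1190.15)) = 4.16366e-11 m^2/s
Step 2: L = 2*sqrt(D*t)
t = 40 h = 144000 s
L = 2*sqrt(4.16366e-11 * 144000) = 4.897e-03 m


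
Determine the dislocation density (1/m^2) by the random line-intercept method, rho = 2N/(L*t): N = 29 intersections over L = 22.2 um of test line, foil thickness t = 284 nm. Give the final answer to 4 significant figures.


rho = 2N / (L * t)
L = 22.2 um = 2.22e-05 m, t = 284 nm = 2.84e-07 m
rho = 2 * 29 / (2.22e-05 * 2.84e-07)
rho = 9.199e+12 1/m^2


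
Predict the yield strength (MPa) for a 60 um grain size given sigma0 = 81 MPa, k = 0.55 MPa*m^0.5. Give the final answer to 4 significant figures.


sigma_y = sigma0 + k / sqrt(d)
d = 60 um = 6e-05 m
sigma_y = 81 + 0.55 / sqrt(6e-05)
sigma_y = 152 MPa


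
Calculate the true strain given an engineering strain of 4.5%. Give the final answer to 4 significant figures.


epsilon_true = ln(1 + epsilon_eng)
epsilon_true = ln(1 + 0.045)
epsilon_true = 0.04402


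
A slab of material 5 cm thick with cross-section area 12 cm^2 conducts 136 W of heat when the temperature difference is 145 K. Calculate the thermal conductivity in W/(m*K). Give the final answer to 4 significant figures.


k = Q*L / (A*dT)
L = 0.05 m, A = 1.2e-03 m^2
k = 136 * 0.05 / (1.2e-03 * 145)
k = 39.08 W/(m*K)


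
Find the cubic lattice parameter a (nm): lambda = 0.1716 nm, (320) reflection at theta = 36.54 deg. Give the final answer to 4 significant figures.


d = lambda / (2*sin(theta))
d = 0.1716 / (2*sin(36.54 deg))
d = 0.144109 nm
a = d * sqrt(h^2+k^2+l^2) = 0.144109 * sqrt(13)
a = 0.5196 nm


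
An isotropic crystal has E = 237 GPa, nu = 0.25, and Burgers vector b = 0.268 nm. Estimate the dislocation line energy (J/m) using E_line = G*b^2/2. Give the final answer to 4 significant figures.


Step 1: G = E / (2*(1+nu))
G = 237 / (2*(1+0.25)) = 94.8 GPa = 9.48e+10 Pa
Step 2: E_line = G*b^2/2
b = 0.268 nm = 2.68e-10 m
E_line = 0.5 * 9.48e+10 * (2.68e-10)^2 = 3.404e-09 J/m


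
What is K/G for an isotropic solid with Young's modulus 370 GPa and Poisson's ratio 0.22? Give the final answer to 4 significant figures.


G = E / (2*(1+nu))
G = 370 / (2*(1+0.22)) = 151.639 GPa
K = E / (3*(1-2*nu))
K = 370 / (3*(1-2*0.22)) = 220.238 GPa
K/G = 220.238 / 151.639 = 1.452


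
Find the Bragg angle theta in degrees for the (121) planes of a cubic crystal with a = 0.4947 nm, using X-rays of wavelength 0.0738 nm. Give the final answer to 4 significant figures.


d = a / sqrt(h^2+k^2+l^2)
d = 0.4947 / sqrt(6) = 0.20196 nm
lambda = 2*d*sin(theta)  =>  sin(theta) = lambda / (2*d)
sin(theta) = 0.0738 / (2 * 0.20196) = 0.182709
theta = 10.53 deg


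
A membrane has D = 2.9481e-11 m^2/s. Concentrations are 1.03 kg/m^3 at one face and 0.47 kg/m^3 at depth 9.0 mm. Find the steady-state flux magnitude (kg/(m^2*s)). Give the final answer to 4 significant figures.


J = -D * (dC/dx) = D * (C1 - C2) / dx
J = 2.9481e-11 * (1.03 - 0.47) / 9e-03
J = 1.834e-09 kg/(m^2*s)


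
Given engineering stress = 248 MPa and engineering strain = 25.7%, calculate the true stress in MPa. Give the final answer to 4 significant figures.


sigma_true = sigma_eng * (1 + epsilon_eng)
sigma_true = 248 * (1 + 0.257)
sigma_true = 311.7 MPa


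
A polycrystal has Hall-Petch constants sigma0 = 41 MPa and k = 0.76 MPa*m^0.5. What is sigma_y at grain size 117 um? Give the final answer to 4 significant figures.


sigma_y = sigma0 + k / sqrt(d)
d = 117 um = 1.17e-04 m
sigma_y = 41 + 0.76 / sqrt(1.17e-04)
sigma_y = 111.3 MPa


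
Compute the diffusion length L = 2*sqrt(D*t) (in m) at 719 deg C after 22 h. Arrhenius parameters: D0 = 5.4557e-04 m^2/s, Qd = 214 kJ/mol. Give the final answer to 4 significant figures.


Step 1: D = D0 * exp(-Qd/(R*T))
T = 992.15 K
D = 5.4557e-04 * exp(-214e3 / (8.314 * 992.15)) = 2.94976e-15 m^2/s
Step 2: L = 2*sqrt(D*t)
t = 22 h = 79200 s
L = 2*sqrt(2.94976e-15 * 79200) = 3.057e-05 m


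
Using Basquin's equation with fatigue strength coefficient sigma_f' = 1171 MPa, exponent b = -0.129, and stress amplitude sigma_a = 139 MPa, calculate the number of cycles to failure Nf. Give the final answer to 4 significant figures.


sigma_a = sigma_f' * (2*Nf)^b
2*Nf = (sigma_a / sigma_f')^(1/b)
2*Nf = (139 / 1171)^(1/-0.129)
2*Nf = 1.49536e+07
Nf = 7.477e+06 cycles


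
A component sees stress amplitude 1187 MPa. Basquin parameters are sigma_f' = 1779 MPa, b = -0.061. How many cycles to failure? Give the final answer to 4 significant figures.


sigma_a = sigma_f' * (2*Nf)^b
2*Nf = (sigma_a / sigma_f')^(1/b)
2*Nf = (1187 / 1779)^(1/-0.061)
2*Nf = 759.874
Nf = 379.9 cycles


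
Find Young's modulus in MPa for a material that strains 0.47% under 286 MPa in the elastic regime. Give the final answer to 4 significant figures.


E = sigma / epsilon
epsilon = 0.47% = 4.7e-03
E = 286 / 4.7e-03
E = 60850 MPa


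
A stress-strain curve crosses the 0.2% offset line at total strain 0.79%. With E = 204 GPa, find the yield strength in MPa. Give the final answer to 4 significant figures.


Offset strain = 0.002
Elastic strain at yield = total_strain - offset = 7.9e-03 - 0.002 = 5.9e-03
sigma_y = E * elastic_strain = 204000 * 5.9e-03
sigma_y = 1204 MPa


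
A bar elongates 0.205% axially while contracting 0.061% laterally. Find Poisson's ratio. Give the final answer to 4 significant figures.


nu = -epsilon_lat / epsilon_axial
Lateral strain is contraction (negative), so using magnitudes:
nu = 0.061 / 0.205
nu = 0.2976


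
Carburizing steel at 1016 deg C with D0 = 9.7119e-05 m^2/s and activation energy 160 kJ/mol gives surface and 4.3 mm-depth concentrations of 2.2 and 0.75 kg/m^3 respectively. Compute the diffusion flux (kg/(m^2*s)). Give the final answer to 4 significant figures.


Step 1: D = D0 * exp(-Qd/(R*T))
T = 1016 + 273.15 = 1289.15 K
D = 9.7119e-05 * exp(-160e3 / (8.314 * 1289.15)) = 3.19215e-11 m^2/s
Step 2: J = D * (C1 - C2) / dx
J = 3.19215e-11 * (2.2 - 0.75) / 4.3e-03
J = 1.076e-08 kg/(m^2*s)


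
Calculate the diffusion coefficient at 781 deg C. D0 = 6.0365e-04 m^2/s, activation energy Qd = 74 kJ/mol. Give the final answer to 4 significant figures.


D = D0 * exp(-Qd / (R*T))
T = 1054.15 K
D = 6.0365e-04 * exp(-74e3 / (8.314 * 1054.15))
D = 1.3e-07 m^2/s


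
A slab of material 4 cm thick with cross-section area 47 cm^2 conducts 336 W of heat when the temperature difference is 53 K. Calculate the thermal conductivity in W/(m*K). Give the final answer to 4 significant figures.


k = Q*L / (A*dT)
L = 0.04 m, A = 4.7e-03 m^2
k = 336 * 0.04 / (4.7e-03 * 53)
k = 53.95 W/(m*K)


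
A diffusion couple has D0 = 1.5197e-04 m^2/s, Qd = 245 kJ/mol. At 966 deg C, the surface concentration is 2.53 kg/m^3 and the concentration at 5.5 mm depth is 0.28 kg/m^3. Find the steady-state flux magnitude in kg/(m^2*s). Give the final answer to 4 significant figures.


Step 1: D = D0 * exp(-Qd/(R*T))
T = 966 + 273.15 = 1239.15 K
D = 1.5197e-04 * exp(-245e3 / (8.314 * 1239.15)) = 7.14088e-15 m^2/s
Step 2: J = D * (C1 - C2) / dx
J = 7.14088e-15 * (2.53 - 0.28) / 5.5e-03
J = 2.921e-12 kg/(m^2*s)


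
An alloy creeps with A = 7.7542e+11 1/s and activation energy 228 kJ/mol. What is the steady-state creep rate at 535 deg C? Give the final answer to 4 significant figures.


rate = A * exp(-Q / (R*T))
T = 535 + 273.15 = 808.15 K
rate = 7.7542e+11 * exp(-228e3 / (8.314 * 808.15))
rate = 1.42e-03 1/s


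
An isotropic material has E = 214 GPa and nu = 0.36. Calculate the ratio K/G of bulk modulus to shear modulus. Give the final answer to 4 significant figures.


G = E / (2*(1+nu))
G = 214 / (2*(1+0.36)) = 78.6765 GPa
K = E / (3*(1-2*nu))
K = 214 / (3*(1-2*0.36)) = 254.762 GPa
K/G = 254.762 / 78.6765 = 3.238


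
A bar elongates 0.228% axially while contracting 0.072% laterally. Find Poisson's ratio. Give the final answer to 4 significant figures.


nu = -epsilon_lat / epsilon_axial
Lateral strain is contraction (negative), so using magnitudes:
nu = 0.072 / 0.228
nu = 0.3158


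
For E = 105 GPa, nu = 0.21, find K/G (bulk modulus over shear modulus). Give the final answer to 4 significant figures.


G = E / (2*(1+nu))
G = 105 / (2*(1+0.21)) = 43.3884 GPa
K = E / (3*(1-2*nu))
K = 105 / (3*(1-2*0.21)) = 60.3448 GPa
K/G = 60.3448 / 43.3884 = 1.391


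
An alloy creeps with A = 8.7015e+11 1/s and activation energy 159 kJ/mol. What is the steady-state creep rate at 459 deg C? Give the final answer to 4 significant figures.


rate = A * exp(-Q / (R*T))
T = 459 + 273.15 = 732.15 K
rate = 8.7015e+11 * exp(-159e3 / (8.314 * 732.15))
rate = 3.94 1/s


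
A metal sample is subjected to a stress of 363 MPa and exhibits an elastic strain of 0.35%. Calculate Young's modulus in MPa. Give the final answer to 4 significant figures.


E = sigma / epsilon
epsilon = 0.35% = 3.5e-03
E = 363 / 3.5e-03
E = 103700 MPa


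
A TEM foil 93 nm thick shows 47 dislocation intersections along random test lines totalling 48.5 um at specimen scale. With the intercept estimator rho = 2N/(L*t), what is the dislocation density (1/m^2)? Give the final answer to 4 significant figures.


rho = 2N / (L * t)
L = 48.5 um = 4.85e-05 m, t = 93 nm = 9.3e-08 m
rho = 2 * 47 / (4.85e-05 * 9.3e-08)
rho = 2.084e+13 1/m^2


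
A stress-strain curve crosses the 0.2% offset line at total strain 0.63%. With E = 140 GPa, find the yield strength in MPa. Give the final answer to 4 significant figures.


Offset strain = 0.002
Elastic strain at yield = total_strain - offset = 6.3e-03 - 0.002 = 4.3e-03
sigma_y = E * elastic_strain = 140000 * 4.3e-03
sigma_y = 602 MPa


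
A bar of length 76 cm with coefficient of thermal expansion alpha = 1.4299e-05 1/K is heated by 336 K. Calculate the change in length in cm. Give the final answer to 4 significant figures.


dL = L0 * alpha * dT
dL = 76 * 1.4299e-05 * 336
dL = 0.3651 cm


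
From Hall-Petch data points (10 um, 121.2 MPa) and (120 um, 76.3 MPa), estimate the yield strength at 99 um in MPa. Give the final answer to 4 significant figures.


sigma_y = sigma0 + k / sqrt(d)
1/sqrt(d1) = 1/sqrt(1e-05) = 316.228;  1/sqrt(d2) = 91.2871
k = (sigma1 - sigma2) / (1/sqrt(d1) - 1/sqrt(d2)) = (121.2 - 76.3) / (316.228 - 91.2871) = 0.199608 MPa*m^0.5
sigma0 = sigma1 - k/sqrt(d1) = 121.2 - 0.199608*316.228 = 58.0783 MPa
sigma_y(d3) = 58.0783 + 0.199608 / sqrt(9.9e-05) = 78.14 MPa


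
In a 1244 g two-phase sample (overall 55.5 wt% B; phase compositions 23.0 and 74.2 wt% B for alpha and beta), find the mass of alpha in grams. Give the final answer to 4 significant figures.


f_alpha = (C_beta - C0) / (C_beta - C_alpha)
f_alpha = (74.2 - 55.5) / (74.2 - 23.0) = 0.365234
m_alpha = f_alpha * m_total = 0.365234 * 1244 = 454.4 g


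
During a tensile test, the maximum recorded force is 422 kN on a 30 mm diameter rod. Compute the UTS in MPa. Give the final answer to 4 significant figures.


A0 = pi*(d/2)^2 = pi*(30/2)^2 = 706.858 mm^2
UTS = F_max / A0 = 422*1000 / 706.858
UTS = 597 MPa


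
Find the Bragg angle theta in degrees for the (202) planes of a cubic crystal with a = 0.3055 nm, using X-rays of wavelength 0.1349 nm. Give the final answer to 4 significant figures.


d = a / sqrt(h^2+k^2+l^2)
d = 0.3055 / sqrt(8) = 0.108011 nm
lambda = 2*d*sin(theta)  =>  sin(theta) = lambda / (2*d)
sin(theta) = 0.1349 / (2 * 0.108011) = 0.624476
theta = 38.64 deg


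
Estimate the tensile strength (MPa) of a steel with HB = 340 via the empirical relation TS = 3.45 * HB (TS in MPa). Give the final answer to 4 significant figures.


TS (MPa) = 3.45 * HB
TS = 3.45 * 340
TS = 1173 MPa


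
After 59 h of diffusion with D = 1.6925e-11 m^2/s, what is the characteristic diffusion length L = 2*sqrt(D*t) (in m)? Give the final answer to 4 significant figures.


t = 59 hr = 212400 s
Diffusion length = 2*sqrt(D*t)
= 2*sqrt(1.6925e-11 * 212400)
= 3.792e-03 m


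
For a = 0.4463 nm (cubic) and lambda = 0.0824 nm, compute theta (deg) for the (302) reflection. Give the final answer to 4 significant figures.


d = a / sqrt(h^2+k^2+l^2)
d = 0.4463 / sqrt(13) = 0.123781 nm
lambda = 2*d*sin(theta)  =>  sin(theta) = lambda / (2*d)
sin(theta) = 0.0824 / (2 * 0.123781) = 0.332845
theta = 19.44 deg


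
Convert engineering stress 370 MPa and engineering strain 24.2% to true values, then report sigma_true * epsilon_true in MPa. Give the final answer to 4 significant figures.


sigma_true = sigma_eng * (1 + epsilon_eng)
sigma_true = 370 * (1 + 0.242) = 459.54 MPa
epsilon_true = ln(1 + epsilon_eng)
epsilon_true = ln(1 + 0.242) = 0.216723
sigma_true * epsilon_true = 459.54 * 0.216723 = 99.59 MPa


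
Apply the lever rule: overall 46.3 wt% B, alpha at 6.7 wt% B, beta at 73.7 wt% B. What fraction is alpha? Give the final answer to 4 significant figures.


f_alpha = (C_beta - C0) / (C_beta - C_alpha)
f_alpha = (73.7 - 46.3) / (73.7 - 6.7)
f_alpha = 0.409


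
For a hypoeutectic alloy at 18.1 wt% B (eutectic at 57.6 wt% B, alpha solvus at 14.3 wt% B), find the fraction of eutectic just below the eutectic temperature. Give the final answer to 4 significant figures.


f_primary = (C_e - C0) / (C_e - C_alpha_max)
f_primary = (57.6 - 18.1) / (57.6 - 14.3)
f_primary = 0.91224
f_eutectic = 1 - 0.91224 = 0.08776


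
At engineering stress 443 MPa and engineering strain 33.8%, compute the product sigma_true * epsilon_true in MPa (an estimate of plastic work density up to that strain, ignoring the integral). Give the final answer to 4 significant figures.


sigma_true = sigma_eng * (1 + epsilon_eng)
sigma_true = 443 * (1 + 0.338) = 592.734 MPa
epsilon_true = ln(1 + epsilon_eng)
epsilon_true = ln(1 + 0.338) = 0.291176
sigma_true * epsilon_true = 592.734 * 0.291176 = 172.6 MPa


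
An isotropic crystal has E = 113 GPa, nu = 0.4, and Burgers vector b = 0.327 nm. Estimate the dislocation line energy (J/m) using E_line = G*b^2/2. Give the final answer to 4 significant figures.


Step 1: G = E / (2*(1+nu))
G = 113 / (2*(1+0.4)) = 40.3571 GPa = 4.03571e+10 Pa
Step 2: E_line = G*b^2/2
b = 0.327 nm = 3.27e-10 m
E_line = 0.5 * 4.03571e+10 * (3.27e-10)^2 = 2.158e-09 J/m


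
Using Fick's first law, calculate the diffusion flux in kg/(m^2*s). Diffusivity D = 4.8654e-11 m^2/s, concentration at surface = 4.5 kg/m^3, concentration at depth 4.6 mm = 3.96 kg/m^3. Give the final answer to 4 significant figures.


J = -D * (dC/dx) = D * (C1 - C2) / dx
J = 4.8654e-11 * (4.5 - 3.96) / 4.6e-03
J = 5.712e-09 kg/(m^2*s)


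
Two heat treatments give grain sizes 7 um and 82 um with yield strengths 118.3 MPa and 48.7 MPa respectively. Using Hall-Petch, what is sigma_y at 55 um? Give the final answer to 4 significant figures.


sigma_y = sigma0 + k / sqrt(d)
1/sqrt(d1) = 1/sqrt(7e-06) = 377.964;  1/sqrt(d2) = 110.432
k = (sigma1 - sigma2) / (1/sqrt(d1) - 1/sqrt(d2)) = (118.3 - 48.7) / (377.964 - 110.432) = 0.260155 MPa*m^0.5
sigma0 = sigma1 - k/sqrt(d1) = 118.3 - 0.260155*377.964 = 19.9707 MPa
sigma_y(d3) = 19.9707 + 0.260155 / sqrt(5.5e-05) = 55.05 MPa


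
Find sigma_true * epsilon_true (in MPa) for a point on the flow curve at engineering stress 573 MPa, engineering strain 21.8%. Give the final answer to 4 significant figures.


sigma_true = sigma_eng * (1 + epsilon_eng)
sigma_true = 573 * (1 + 0.218) = 697.914 MPa
epsilon_true = ln(1 + epsilon_eng)
epsilon_true = ln(1 + 0.218) = 0.19721
sigma_true * epsilon_true = 697.914 * 0.19721 = 137.6 MPa


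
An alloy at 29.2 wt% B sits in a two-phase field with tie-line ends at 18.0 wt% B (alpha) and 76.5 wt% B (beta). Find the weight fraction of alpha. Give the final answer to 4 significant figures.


f_alpha = (C_beta - C0) / (C_beta - C_alpha)
f_alpha = (76.5 - 29.2) / (76.5 - 18.0)
f_alpha = 0.8085


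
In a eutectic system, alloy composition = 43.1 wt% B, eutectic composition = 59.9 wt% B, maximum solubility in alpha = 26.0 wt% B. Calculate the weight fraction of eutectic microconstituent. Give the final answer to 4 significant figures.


f_primary = (C_e - C0) / (C_e - C_alpha_max)
f_primary = (59.9 - 43.1) / (59.9 - 26.0)
f_primary = 0.495575
f_eutectic = 1 - 0.495575 = 0.5044


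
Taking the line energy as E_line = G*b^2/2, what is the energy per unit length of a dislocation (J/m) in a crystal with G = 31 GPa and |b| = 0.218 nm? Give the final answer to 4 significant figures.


E = G*b^2/2
b = 0.218 nm = 2.18e-10 m
G = 31 GPa = 3.1e+10 Pa
E = 0.5 * 3.1e+10 * (2.18e-10)^2
E = 7.366e-10 J/m


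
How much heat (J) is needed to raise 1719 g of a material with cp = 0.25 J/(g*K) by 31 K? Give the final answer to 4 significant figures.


Q = m * cp * dT
Q = 1719 * 0.25 * 31
Q = 13320 J


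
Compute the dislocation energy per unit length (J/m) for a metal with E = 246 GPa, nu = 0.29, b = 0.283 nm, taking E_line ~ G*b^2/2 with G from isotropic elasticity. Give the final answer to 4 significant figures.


Step 1: G = E / (2*(1+nu))
G = 246 / (2*(1+0.29)) = 95.3488 GPa = 9.53488e+10 Pa
Step 2: E_line = G*b^2/2
b = 0.283 nm = 2.83e-10 m
E_line = 0.5 * 9.53488e+10 * (2.83e-10)^2 = 3.818e-09 J/m


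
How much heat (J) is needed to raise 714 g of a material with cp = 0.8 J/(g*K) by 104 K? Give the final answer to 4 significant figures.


Q = m * cp * dT
Q = 714 * 0.8 * 104
Q = 59400 J


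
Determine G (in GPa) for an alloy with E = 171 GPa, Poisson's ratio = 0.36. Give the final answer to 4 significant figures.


G = E / (2*(1+nu))
G = 171 / (2*(1+0.36))
G = 62.87 GPa


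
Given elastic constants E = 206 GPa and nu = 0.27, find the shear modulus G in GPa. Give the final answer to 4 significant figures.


G = E / (2*(1+nu))
G = 206 / (2*(1+0.27))
G = 81.1 GPa


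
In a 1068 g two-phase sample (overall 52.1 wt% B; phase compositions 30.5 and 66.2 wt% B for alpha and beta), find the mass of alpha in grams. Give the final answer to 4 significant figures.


f_alpha = (C_beta - C0) / (C_beta - C_alpha)
f_alpha = (66.2 - 52.1) / (66.2 - 30.5) = 0.394958
m_alpha = f_alpha * m_total = 0.394958 * 1068 = 421.8 g


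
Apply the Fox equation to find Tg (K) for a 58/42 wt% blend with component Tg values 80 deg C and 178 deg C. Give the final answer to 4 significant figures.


1/Tg = w1/Tg1 + w2/Tg2 (in Kelvin)
Tg1 = 353.15 K, Tg2 = 451.15 K
1/Tg = 0.58/353.15 + 0.42/451.15
Tg = 388.6 K


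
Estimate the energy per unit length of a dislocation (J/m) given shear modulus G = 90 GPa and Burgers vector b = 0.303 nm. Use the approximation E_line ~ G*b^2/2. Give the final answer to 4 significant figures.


E = G*b^2/2
b = 0.303 nm = 3.03e-10 m
G = 90 GPa = 9e+10 Pa
E = 0.5 * 9e+10 * (3.03e-10)^2
E = 4.131e-09 J/m


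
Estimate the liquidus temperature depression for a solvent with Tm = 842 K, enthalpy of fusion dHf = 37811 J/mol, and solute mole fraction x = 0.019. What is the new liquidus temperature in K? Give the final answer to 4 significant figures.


dT = R*Tm^2*x / dHf
dT = 8.314 * 842^2 * 0.019 / 37811
dT = 2.96189 K
T_new = 842 - 2.96189 = 839 K


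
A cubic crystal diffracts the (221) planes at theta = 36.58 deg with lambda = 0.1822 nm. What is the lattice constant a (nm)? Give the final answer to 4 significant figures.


d = lambda / (2*sin(theta))
d = 0.1822 / (2*sin(36.58 deg))
d = 0.152867 nm
a = d * sqrt(h^2+k^2+l^2) = 0.152867 * sqrt(9)
a = 0.4586 nm


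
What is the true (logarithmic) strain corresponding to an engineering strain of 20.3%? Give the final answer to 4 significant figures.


epsilon_true = ln(1 + epsilon_eng)
epsilon_true = ln(1 + 0.203)
epsilon_true = 0.1848


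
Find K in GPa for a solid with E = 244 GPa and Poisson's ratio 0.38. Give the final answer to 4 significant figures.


K = E / (3*(1-2*nu))
K = 244 / (3*(1-2*0.38))
K = 338.9 GPa


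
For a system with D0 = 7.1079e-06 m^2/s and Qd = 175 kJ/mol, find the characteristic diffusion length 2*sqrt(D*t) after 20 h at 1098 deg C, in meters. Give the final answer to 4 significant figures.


Step 1: D = D0 * exp(-Qd/(R*T))
T = 1371.15 K
D = 7.1079e-06 * exp(-175e3 / (8.314 * 1371.15)) = 1.53034e-12 m^2/s
Step 2: L = 2*sqrt(D*t)
t = 20 h = 72000 s
L = 2*sqrt(1.53034e-12 * 72000) = 6.639e-04 m


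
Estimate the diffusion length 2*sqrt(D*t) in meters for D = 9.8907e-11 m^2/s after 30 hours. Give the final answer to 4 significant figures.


t = 30 hr = 108000 s
Diffusion length = 2*sqrt(D*t)
= 2*sqrt(9.8907e-11 * 108000)
= 6.537e-03 m


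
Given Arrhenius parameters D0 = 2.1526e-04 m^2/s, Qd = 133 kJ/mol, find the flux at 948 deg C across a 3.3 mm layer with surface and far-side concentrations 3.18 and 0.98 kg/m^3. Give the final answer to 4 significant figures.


Step 1: D = D0 * exp(-Qd/(R*T))
T = 948 + 273.15 = 1221.15 K
D = 2.1526e-04 * exp(-133e3 / (8.314 * 1221.15)) = 4.40239e-10 m^2/s
Step 2: J = D * (C1 - C2) / dx
J = 4.40239e-10 * (3.18 - 0.98) / 3.3e-03
J = 2.935e-07 kg/(m^2*s)


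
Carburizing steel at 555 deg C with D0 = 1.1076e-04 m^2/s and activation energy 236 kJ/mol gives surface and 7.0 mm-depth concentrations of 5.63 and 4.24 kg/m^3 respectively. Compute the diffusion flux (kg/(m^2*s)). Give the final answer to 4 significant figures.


Step 1: D = D0 * exp(-Qd/(R*T))
T = 555 + 273.15 = 828.15 K
D = 1.1076e-04 * exp(-236e3 / (8.314 * 828.15)) = 1.44015e-19 m^2/s
Step 2: J = D * (C1 - C2) / dx
J = 1.44015e-19 * (5.63 - 4.24) / 7e-03
J = 2.86e-17 kg/(m^2*s)


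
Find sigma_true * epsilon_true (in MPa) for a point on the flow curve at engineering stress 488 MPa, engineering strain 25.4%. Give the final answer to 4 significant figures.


sigma_true = sigma_eng * (1 + epsilon_eng)
sigma_true = 488 * (1 + 0.254) = 611.952 MPa
epsilon_true = ln(1 + epsilon_eng)
epsilon_true = ln(1 + 0.254) = 0.226338
sigma_true * epsilon_true = 611.952 * 0.226338 = 138.5 MPa


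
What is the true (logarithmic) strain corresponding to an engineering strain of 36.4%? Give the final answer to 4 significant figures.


epsilon_true = ln(1 + epsilon_eng)
epsilon_true = ln(1 + 0.364)
epsilon_true = 0.3104


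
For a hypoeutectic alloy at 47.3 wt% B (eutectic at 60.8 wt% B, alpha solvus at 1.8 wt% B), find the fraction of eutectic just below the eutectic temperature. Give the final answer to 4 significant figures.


f_primary = (C_e - C0) / (C_e - C_alpha_max)
f_primary = (60.8 - 47.3) / (60.8 - 1.8)
f_primary = 0.228814
f_eutectic = 1 - 0.228814 = 0.7712


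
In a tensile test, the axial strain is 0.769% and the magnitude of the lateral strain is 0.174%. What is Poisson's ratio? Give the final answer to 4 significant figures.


nu = -epsilon_lat / epsilon_axial
Lateral strain is contraction (negative), so using magnitudes:
nu = 0.174 / 0.769
nu = 0.2263


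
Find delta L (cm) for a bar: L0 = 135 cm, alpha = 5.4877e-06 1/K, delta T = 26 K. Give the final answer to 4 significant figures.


dL = L0 * alpha * dT
dL = 135 * 5.4877e-06 * 26
dL = 0.01926 cm


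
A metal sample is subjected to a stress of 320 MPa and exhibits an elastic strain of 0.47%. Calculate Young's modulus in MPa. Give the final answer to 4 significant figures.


E = sigma / epsilon
epsilon = 0.47% = 4.7e-03
E = 320 / 4.7e-03
E = 68090 MPa


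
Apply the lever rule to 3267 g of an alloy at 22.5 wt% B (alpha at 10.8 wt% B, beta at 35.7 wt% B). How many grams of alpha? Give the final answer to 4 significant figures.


f_alpha = (C_beta - C0) / (C_beta - C_alpha)
f_alpha = (35.7 - 22.5) / (35.7 - 10.8) = 0.53012
m_alpha = f_alpha * m_total = 0.53012 * 3267 = 1732 g


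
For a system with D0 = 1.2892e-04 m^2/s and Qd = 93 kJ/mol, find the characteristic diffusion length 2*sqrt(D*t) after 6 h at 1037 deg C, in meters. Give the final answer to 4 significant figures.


Step 1: D = D0 * exp(-Qd/(R*T))
T = 1310.15 K
D = 1.2892e-04 * exp(-93e3 / (8.314 * 1310.15)) = 2.52552e-08 m^2/s
Step 2: L = 2*sqrt(D*t)
t = 6 h = 21600 s
L = 2*sqrt(2.52552e-08 * 21600) = 0.04671 m


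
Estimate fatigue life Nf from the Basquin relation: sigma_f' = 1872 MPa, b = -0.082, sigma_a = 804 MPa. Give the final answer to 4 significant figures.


sigma_a = sigma_f' * (2*Nf)^b
2*Nf = (sigma_a / sigma_f')^(1/b)
2*Nf = (804 / 1872)^(1/-0.082)
2*Nf = 29937.6
Nf = 14970 cycles


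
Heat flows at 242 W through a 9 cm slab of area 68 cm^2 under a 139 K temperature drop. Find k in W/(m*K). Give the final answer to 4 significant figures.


k = Q*L / (A*dT)
L = 0.09 m, A = 6.8e-03 m^2
k = 242 * 0.09 / (6.8e-03 * 139)
k = 23.04 W/(m*K)


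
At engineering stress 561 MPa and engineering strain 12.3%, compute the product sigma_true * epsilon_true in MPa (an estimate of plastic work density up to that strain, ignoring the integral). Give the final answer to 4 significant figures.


sigma_true = sigma_eng * (1 + epsilon_eng)
sigma_true = 561 * (1 + 0.123) = 630.003 MPa
epsilon_true = ln(1 + epsilon_eng)
epsilon_true = ln(1 + 0.123) = 0.116004
sigma_true * epsilon_true = 630.003 * 0.116004 = 73.08 MPa


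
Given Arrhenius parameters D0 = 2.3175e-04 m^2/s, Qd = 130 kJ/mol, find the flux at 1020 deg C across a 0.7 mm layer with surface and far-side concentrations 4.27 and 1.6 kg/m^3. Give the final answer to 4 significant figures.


Step 1: D = D0 * exp(-Qd/(R*T))
T = 1020 + 273.15 = 1293.15 K
D = 2.3175e-04 * exp(-130e3 / (8.314 * 1293.15)) = 1.29926e-09 m^2/s
Step 2: J = D * (C1 - C2) / dx
J = 1.29926e-09 * (4.27 - 1.6) / 7e-04
J = 4.956e-06 kg/(m^2*s)


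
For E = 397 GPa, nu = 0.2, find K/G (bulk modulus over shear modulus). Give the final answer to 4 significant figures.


G = E / (2*(1+nu))
G = 397 / (2*(1+0.2)) = 165.417 GPa
K = E / (3*(1-2*nu))
K = 397 / (3*(1-2*0.2)) = 220.556 GPa
K/G = 220.556 / 165.417 = 1.333


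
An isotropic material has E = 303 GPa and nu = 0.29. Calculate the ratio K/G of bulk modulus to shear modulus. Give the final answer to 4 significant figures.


G = E / (2*(1+nu))
G = 303 / (2*(1+0.29)) = 117.442 GPa
K = E / (3*(1-2*nu))
K = 303 / (3*(1-2*0.29)) = 240.476 GPa
K/G = 240.476 / 117.442 = 2.048


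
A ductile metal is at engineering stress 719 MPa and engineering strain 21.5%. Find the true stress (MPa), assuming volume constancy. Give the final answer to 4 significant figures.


sigma_true = sigma_eng * (1 + epsilon_eng)
sigma_true = 719 * (1 + 0.215)
sigma_true = 873.6 MPa


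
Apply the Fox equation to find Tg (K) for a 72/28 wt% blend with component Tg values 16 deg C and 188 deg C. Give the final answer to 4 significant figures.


1/Tg = w1/Tg1 + w2/Tg2 (in Kelvin)
Tg1 = 289.15 K, Tg2 = 461.15 K
1/Tg = 0.72/289.15 + 0.28/461.15
Tg = 322.9 K


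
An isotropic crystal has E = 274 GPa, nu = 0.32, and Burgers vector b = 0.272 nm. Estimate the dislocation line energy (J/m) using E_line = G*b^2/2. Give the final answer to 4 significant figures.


Step 1: G = E / (2*(1+nu))
G = 274 / (2*(1+0.32)) = 103.788 GPa = 1.03788e+11 Pa
Step 2: E_line = G*b^2/2
b = 0.272 nm = 2.72e-10 m
E_line = 0.5 * 1.03788e+11 * (2.72e-10)^2 = 3.839e-09 J/m


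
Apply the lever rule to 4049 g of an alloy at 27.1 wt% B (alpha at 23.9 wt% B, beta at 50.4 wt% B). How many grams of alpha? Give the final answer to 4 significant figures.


f_alpha = (C_beta - C0) / (C_beta - C_alpha)
f_alpha = (50.4 - 27.1) / (50.4 - 23.9) = 0.879245
m_alpha = f_alpha * m_total = 0.879245 * 4049 = 3560 g


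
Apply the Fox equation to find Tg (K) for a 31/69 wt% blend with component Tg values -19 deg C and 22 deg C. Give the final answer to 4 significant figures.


1/Tg = w1/Tg1 + w2/Tg2 (in Kelvin)
Tg1 = 254.15 K, Tg2 = 295.15 K
1/Tg = 0.31/254.15 + 0.69/295.15
Tg = 281.1 K


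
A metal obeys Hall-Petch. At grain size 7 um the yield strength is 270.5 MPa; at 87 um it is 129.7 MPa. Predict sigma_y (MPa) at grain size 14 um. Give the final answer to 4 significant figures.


sigma_y = sigma0 + k / sqrt(d)
1/sqrt(d1) = 1/sqrt(7e-06) = 377.964;  1/sqrt(d2) = 107.211
k = (sigma1 - sigma2) / (1/sqrt(d1) - 1/sqrt(d2)) = (270.5 - 129.7) / (377.964 - 107.211) = 0.520031 MPa*m^0.5
sigma0 = sigma1 - k/sqrt(d1) = 270.5 - 0.520031*377.964 = 73.9469 MPa
sigma_y(d3) = 73.9469 + 0.520031 / sqrt(1.4e-05) = 212.9 MPa


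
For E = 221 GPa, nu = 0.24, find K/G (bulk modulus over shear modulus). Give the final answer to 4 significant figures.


G = E / (2*(1+nu))
G = 221 / (2*(1+0.24)) = 89.1129 GPa
K = E / (3*(1-2*nu))
K = 221 / (3*(1-2*0.24)) = 141.667 GPa
K/G = 141.667 / 89.1129 = 1.59


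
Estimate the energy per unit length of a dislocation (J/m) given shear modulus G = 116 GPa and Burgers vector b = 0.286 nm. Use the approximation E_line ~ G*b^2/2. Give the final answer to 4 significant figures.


E = G*b^2/2
b = 0.286 nm = 2.86e-10 m
G = 116 GPa = 1.16e+11 Pa
E = 0.5 * 1.16e+11 * (2.86e-10)^2
E = 4.744e-09 J/m


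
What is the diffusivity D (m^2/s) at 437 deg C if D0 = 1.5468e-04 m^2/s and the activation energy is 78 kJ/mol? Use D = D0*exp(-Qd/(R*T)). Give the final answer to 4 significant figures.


D = D0 * exp(-Qd / (R*T))
T = 710.15 K
D = 1.5468e-04 * exp(-78e3 / (8.314 * 710.15))
D = 2.831e-10 m^2/s


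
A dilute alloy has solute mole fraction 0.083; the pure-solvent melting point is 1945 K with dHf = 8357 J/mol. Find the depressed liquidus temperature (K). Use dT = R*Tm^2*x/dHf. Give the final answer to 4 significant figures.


dT = R*Tm^2*x / dHf
dT = 8.314 * 1945^2 * 0.083 / 8357
dT = 312.375 K
T_new = 1945 - 312.375 = 1633 K


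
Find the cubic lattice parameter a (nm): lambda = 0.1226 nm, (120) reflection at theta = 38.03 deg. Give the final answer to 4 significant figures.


d = lambda / (2*sin(theta))
d = 0.1226 / (2*sin(38.03 deg))
d = 0.099501 nm
a = d * sqrt(h^2+k^2+l^2) = 0.099501 * sqrt(5)
a = 0.2225 nm


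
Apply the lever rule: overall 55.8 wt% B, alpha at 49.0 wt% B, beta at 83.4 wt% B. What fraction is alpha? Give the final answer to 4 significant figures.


f_alpha = (C_beta - C0) / (C_beta - C_alpha)
f_alpha = (83.4 - 55.8) / (83.4 - 49.0)
f_alpha = 0.8023


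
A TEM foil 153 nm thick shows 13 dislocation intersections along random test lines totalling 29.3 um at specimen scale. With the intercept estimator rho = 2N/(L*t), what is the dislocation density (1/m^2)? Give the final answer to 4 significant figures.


rho = 2N / (L * t)
L = 29.3 um = 2.93e-05 m, t = 153 nm = 1.53e-07 m
rho = 2 * 13 / (2.93e-05 * 1.53e-07)
rho = 5.8e+12 1/m^2


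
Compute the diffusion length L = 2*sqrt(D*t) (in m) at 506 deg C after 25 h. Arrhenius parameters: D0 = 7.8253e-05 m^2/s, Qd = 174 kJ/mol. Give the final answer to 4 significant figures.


Step 1: D = D0 * exp(-Qd/(R*T))
T = 779.15 K
D = 7.8253e-05 * exp(-174e3 / (8.314 * 779.15)) = 1.69054e-16 m^2/s
Step 2: L = 2*sqrt(D*t)
t = 25 h = 90000 s
L = 2*sqrt(1.69054e-16 * 90000) = 7.801e-06 m


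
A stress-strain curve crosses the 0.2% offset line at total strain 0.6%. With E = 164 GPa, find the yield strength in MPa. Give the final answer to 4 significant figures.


Offset strain = 0.002
Elastic strain at yield = total_strain - offset = 6e-03 - 0.002 = 4e-03
sigma_y = E * elastic_strain = 164000 * 4e-03
sigma_y = 656 MPa


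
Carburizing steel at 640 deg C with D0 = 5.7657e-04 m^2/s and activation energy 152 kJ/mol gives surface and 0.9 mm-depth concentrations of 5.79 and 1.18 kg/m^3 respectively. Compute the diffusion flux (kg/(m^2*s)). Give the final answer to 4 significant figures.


Step 1: D = D0 * exp(-Qd/(R*T))
T = 640 + 273.15 = 913.15 K
D = 5.7657e-04 * exp(-152e3 / (8.314 * 913.15)) = 1.1634e-12 m^2/s
Step 2: J = D * (C1 - C2) / dx
J = 1.1634e-12 * (5.79 - 1.18) / 9e-04
J = 5.959e-09 kg/(m^2*s)


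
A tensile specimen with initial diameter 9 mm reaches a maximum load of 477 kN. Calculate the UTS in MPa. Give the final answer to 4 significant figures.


A0 = pi*(d/2)^2 = pi*(9/2)^2 = 63.6173 mm^2
UTS = F_max / A0 = 477*1000 / 63.6173
UTS = 7498 MPa


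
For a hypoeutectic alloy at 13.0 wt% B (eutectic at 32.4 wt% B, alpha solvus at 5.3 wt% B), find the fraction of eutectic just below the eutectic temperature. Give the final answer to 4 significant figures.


f_primary = (C_e - C0) / (C_e - C_alpha_max)
f_primary = (32.4 - 13.0) / (32.4 - 5.3)
f_primary = 0.715867
f_eutectic = 1 - 0.715867 = 0.2841


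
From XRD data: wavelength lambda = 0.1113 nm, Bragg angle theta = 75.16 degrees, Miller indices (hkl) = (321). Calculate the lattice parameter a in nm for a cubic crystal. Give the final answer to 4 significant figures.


d = lambda / (2*sin(theta))
d = 0.1113 / (2*sin(75.16 deg))
d = 0.0575703 nm
a = d * sqrt(h^2+k^2+l^2) = 0.0575703 * sqrt(14)
a = 0.2154 nm


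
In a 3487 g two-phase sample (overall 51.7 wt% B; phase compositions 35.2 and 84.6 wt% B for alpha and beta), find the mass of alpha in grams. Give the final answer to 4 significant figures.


f_alpha = (C_beta - C0) / (C_beta - C_alpha)
f_alpha = (84.6 - 51.7) / (84.6 - 35.2) = 0.665992
m_alpha = f_alpha * m_total = 0.665992 * 3487 = 2322 g


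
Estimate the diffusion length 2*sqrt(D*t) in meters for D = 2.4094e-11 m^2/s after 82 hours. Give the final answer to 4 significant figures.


t = 82 hr = 295200 s
Diffusion length = 2*sqrt(D*t)
= 2*sqrt(2.4094e-11 * 295200)
= 5.334e-03 m


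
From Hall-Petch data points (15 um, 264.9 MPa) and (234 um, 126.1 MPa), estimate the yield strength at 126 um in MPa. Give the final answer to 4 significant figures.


sigma_y = sigma0 + k / sqrt(d)
1/sqrt(d1) = 1/sqrt(1.5e-05) = 258.199;  1/sqrt(d2) = 65.372
k = (sigma1 - sigma2) / (1/sqrt(d1) - 1/sqrt(d2)) = (264.9 - 126.1) / (258.199 - 65.372) = 0.719817 MPa*m^0.5
sigma0 = sigma1 - k/sqrt(d1) = 264.9 - 0.719817*258.199 = 79.0441 MPa
sigma_y(d3) = 79.0441 + 0.719817 / sqrt(1.26e-04) = 143.2 MPa


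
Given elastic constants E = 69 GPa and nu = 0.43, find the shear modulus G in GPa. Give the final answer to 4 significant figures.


G = E / (2*(1+nu))
G = 69 / (2*(1+0.43))
G = 24.13 GPa


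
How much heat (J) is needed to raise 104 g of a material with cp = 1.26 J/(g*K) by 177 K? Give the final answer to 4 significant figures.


Q = m * cp * dT
Q = 104 * 1.26 * 177
Q = 23190 J


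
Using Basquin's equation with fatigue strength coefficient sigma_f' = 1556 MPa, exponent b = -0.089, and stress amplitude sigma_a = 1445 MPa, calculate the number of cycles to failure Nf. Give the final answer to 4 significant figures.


sigma_a = sigma_f' * (2*Nf)^b
2*Nf = (sigma_a / sigma_f')^(1/b)
2*Nf = (1445 / 1556)^(1/-0.089)
2*Nf = 2.29691
Nf = 1.148 cycles


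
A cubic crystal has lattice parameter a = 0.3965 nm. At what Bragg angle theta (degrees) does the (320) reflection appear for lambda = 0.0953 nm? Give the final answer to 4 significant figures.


d = a / sqrt(h^2+k^2+l^2)
d = 0.3965 / sqrt(13) = 0.109969 nm
lambda = 2*d*sin(theta)  =>  sin(theta) = lambda / (2*d)
sin(theta) = 0.0953 / (2 * 0.109969) = 0.433303
theta = 25.68 deg


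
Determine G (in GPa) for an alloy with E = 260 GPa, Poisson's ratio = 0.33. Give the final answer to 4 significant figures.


G = E / (2*(1+nu))
G = 260 / (2*(1+0.33))
G = 97.74 GPa
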